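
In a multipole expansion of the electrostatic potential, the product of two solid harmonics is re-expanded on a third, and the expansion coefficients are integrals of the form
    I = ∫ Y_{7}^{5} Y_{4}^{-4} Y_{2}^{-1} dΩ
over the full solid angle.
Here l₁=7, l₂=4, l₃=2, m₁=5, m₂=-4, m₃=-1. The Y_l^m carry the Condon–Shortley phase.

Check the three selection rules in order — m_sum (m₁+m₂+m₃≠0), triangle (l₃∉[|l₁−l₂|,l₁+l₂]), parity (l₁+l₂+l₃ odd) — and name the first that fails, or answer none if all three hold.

triangle

Σmᵢ = 0  ✓
l₃∈[|l₁−l₂|,l₁+l₂]=[3,11], have l₃=2  ✗
Σlᵢ = 13 ⇒ odd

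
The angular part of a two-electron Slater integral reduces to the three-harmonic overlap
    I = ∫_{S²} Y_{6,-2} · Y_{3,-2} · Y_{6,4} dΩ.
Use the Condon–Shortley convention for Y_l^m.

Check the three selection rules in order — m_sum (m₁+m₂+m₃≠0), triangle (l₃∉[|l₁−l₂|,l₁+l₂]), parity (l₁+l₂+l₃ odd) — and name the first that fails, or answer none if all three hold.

Σmᵢ = 0  ✓
l₃∈[|l₁−l₂|,l₁+l₂]=[3,9], have l₃=6  ✓
Σlᵢ = 15 ⇒ odd  ✗

parity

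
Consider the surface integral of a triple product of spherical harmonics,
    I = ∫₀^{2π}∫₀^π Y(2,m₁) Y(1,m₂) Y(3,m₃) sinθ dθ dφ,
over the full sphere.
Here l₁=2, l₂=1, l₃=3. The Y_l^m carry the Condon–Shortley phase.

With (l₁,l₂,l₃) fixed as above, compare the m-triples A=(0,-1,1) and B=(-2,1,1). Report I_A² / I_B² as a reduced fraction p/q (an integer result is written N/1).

Same 2,1,3: normalisation and zero-m 3j drop out of the ratio.
A: Δ: 0! 4! 2! / 7! → 1/105; sum: t=0:+1/8 = 1/8; 3j²(2 1 3; 0 -1 1) = Δ·Π!·Σ² = 2/35  (sign +1)
B: Δ: 0! 4! 2! / 7! → 1/105; sum: t=0:+1/48 = 1/48; 3j²(2 1 3; -2 1 1) = Δ·Π!·Σ² = 1/105  (sign +1)
I_A²/I_B² = (2/35)/(1/105) = 6/1

6/1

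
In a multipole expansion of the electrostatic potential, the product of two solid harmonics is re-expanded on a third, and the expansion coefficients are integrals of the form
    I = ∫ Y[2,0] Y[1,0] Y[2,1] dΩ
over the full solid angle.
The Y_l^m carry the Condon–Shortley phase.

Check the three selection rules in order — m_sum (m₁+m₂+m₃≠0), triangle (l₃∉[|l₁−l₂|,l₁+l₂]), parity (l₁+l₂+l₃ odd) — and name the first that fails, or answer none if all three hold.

Σmᵢ = 1  ✗
l₃∈[|l₁−l₂|,l₁+l₂]=[1,3], have l₃=2
Σlᵢ = 5 ⇒ odd

m_sum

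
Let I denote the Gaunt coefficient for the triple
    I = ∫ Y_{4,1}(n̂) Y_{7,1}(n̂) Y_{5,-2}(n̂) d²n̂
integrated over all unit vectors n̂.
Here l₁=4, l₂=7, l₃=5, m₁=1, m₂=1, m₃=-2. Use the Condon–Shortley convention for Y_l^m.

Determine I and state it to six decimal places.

0.070568

m-sum 0 ✓  L=16 even ✓  3≤5≤11 ✓
Π(2lᵢ+1) = 9×15×11 = 1485
triangle coeff Δ(4,7,5) = 1/6126120
Σ_t [2,4]: t=2:+1/69120 t=3:−1/20736 t=4:+1/69120 = -1/51840
(3j)²=280/21879 [(4 7 5; 0 0 0)], sign=+1
Σ_t [1,3]: t=1:−1/1209600 t=2:+1/69120 t=3:−1/51840 = -41/7257600
(3j)²=1681/510510 [(4 7 5; 1 1 -2)], sign=+1
⇒ 4πI² = 33620/537251
I = (+1)√(33620/537251/(4π)) = 0.07056759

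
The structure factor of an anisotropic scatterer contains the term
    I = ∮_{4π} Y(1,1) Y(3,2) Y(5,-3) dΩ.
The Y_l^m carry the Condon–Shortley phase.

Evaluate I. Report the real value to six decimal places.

0.000000

|1−3|≤5≤1+3 violated ⇒ I = 0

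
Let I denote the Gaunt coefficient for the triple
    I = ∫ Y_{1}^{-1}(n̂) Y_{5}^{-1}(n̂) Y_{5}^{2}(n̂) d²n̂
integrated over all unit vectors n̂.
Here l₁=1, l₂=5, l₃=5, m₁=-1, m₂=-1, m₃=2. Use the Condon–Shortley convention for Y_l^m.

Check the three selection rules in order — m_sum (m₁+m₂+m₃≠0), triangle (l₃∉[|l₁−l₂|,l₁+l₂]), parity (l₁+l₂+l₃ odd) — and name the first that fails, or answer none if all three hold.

parity

azimuthal sum: -1 − 1 + 2 = 0  ✓
4 ≤ 5 ≤ 6 (triangle on l)  ✓
L = 1 + 5 + 5 = 11 (odd)  ✗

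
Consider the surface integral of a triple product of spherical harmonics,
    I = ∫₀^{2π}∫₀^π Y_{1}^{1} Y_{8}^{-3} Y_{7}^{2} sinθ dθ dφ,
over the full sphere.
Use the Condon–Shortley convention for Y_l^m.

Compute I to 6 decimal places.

m-sum 0 ✓  L=16 even ✓  7≤7≤9 ✓
Π(2lᵢ+1) = 3×17×15 = 765
triangle coeff Δ(1,8,7) = 1/2040
Σ_t [1,1]: t=1:−1/25401600 = -1/25401600
(3j)²=8/255 [(1 8 7; 0 0 0)], sign=+1
Σ_t [0,0]: t=0:+1/87091200 = 1/87091200
(3j)²=11/408 [(1 8 7; 1 -3 2)], sign=-1
⇒ 4πI² = 11/17
I = (-1)√(11/17/(4π)) = -0.22691696

-0.226917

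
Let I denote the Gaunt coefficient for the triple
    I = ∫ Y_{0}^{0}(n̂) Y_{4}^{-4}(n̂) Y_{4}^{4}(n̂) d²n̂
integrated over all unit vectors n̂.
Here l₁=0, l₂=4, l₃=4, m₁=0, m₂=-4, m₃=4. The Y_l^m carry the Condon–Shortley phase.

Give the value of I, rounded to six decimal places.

0.282095

m-sum 0 ✓  L=8 even ✓  4≤4≤4 ✓
Π(2lᵢ+1) = 1×9×9 = 81
triangle coeff Δ(0,4,4) = 1/9
Σ_t [0,0]: t=0:+1/576 = 1/576
(3j)²=1/9 [(0 4 4; 0 0 0)], sign=+1
Σ_t [0,0]: t=0:+1/40320 = 1/40320
(3j)²=1/9 [(0 4 4; 0 -4 4)], sign=+1
⇒ 4πI² = 1/1
I = (+1)√(1/1/(4π)) = 0.28209479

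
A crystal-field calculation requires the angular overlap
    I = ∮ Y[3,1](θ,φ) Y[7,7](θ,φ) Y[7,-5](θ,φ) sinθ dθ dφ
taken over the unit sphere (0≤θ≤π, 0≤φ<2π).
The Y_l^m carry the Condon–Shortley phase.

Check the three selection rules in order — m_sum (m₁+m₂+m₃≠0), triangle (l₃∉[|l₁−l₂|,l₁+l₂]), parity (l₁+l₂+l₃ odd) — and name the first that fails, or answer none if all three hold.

m_sum

m₁+m₂+m₃ = 1 + 7 − 5 = 3  ✗
triangle: |3−7|=4 ≤ l₃=7 ≤ 3+7=10
parity: l₁+l₂+l₃ = 17 is odd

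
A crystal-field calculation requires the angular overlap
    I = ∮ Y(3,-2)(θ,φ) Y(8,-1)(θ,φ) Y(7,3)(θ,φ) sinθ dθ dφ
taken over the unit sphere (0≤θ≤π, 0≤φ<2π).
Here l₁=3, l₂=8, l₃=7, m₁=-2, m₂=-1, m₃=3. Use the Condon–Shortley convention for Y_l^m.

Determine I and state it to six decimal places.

Rules hold: Σm=0, L=18 even, 5≤7≤11.
N = 7·17·15 = 1785
Δ = 4!·2!·12!/19! = 1/5290740
Racah Σ t=1..3: t=1:−1/7257600 t=2:+1/2073600 t=3:−1/7257600 = 1/4838400
⇒ 3j(3 8 7; 0 0 0)² = 252/20995, sgn -1
Racah Σ t=3..4: t=3:−1/11612160 t=4:+1/52254720 = -1/14929920
⇒ 3j(3 8 7; -2 -1 3)² = 1225/75582, sgn -1
4πI² = N·(3j₀)²·(3jₘ)² = 360150/1037153
I = +1·√(0.347249/4π) = 0.16623228

0.166232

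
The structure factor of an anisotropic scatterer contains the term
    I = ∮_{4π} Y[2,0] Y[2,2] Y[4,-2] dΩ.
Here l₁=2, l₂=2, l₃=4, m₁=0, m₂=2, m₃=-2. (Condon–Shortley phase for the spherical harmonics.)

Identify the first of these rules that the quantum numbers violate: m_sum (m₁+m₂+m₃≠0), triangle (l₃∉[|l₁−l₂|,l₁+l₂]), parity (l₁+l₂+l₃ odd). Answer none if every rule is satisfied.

m₁+m₂+m₃ = 0 + 2 − 2 = 0  ✓
triangle: |2−2|=0 ≤ l₃=4 ≤ 2+2=4  ✓
parity: l₁+l₂+l₃ = 8 is even  ✓

none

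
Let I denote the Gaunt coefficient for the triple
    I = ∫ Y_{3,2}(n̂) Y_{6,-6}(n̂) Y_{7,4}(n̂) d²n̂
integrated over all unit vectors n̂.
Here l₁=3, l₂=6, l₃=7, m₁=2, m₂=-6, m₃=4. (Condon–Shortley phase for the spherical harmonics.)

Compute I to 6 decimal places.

Rules hold: Σm=0, L=16 even, 3≤7≤9.
N = 7·13·15 = 1365
Δ = 2!·4!·10!/17! = 1/2042040
Racah Σ t=0..2: t=0:+1/207360 t=1:−1/57600 t=2:+1/207360 = -1/129600
⇒ 3j(3 6 7; 0 0 0)² = 168/12155, sgn +1
Racah Σ t=0..0: t=0:+1/43545600 = 1/43545600
⇒ 3j(3 6 7; 2 -6 4)² = 11/3094, sgn -1
4πI² = N·(3j₀)²·(3jₘ)² = 252/3757
I = -1·√(0.0670748/4π) = -0.07305917

-0.073059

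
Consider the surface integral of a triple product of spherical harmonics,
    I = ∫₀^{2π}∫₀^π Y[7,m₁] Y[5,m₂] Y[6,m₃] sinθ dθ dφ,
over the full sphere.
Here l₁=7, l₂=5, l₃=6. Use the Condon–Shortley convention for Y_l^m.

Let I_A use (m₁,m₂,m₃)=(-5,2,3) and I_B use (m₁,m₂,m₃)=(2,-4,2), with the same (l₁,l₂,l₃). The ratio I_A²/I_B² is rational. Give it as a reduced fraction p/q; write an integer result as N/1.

Same 7,5,6: normalisation and zero-m 3j drop out of the ratio.
A: Δ: 6! 8! 4! / 19! → 1/174594420; sum: t=4:+1/11612160 t=5:−1/2419200 t=6:+1/6220800 = -29/174182400; 3j²(7 5 6; -5 2 3) = Δ·Π!·Σ² = 841/83980  (sign +1)
B: Δ: 6! 8! 4! / 19! → 1/174594420; sum: t=0:+1/3110400 t=1:−1/1658880 = -7/24883200; 3j²(7 5 6; 2 -4 2) = Δ·Π!·Σ² = 4802/692835  (sign -1)
I_A²/I_B² = (841/83980)/(4802/692835) = 27753/19208

27753/19208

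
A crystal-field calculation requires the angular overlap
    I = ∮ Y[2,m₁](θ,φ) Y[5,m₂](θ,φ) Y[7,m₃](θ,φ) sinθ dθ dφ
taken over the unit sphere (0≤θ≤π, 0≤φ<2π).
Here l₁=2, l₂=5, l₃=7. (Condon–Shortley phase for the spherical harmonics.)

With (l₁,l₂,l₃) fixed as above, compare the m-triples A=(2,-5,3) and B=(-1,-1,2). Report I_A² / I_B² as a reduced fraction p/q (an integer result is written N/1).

1/420

Shared (l₁,l₂,l₃)=(2,5,7): N and (l;000)² cancel in I_A²/I_B².
A: Δ = 0!·4!·10!/15! = 1/15015; Racah Σ t=0..0: t=0:+1/87091200 = 1/87091200; ⇒ 3j(2 5 7; 2 -5 3)² = 1/15015, sgn +1
B: Δ = 0!·4!·10!/15! = 1/15015; Racah Σ t=0..0: t=0:+1/103680 = 1/103680; ⇒ 3j(2 5 7; -1 -1 2)² = 4/143, sgn -1
I_A²/I_B² = (1/15015)/(4/143) = 1/420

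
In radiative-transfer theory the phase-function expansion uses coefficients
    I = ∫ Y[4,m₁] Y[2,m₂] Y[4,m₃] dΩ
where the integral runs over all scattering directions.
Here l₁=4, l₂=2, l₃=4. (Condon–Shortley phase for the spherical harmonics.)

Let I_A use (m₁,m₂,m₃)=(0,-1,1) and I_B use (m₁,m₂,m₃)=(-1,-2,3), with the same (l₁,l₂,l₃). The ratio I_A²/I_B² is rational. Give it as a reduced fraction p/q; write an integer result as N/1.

5/63

Same 4,2,4: normalisation and zero-m 3j drop out of the ratio.
A: Δ: 2! 6! 2! / 11! → 1/13860; sum: t=0:+1/96 t=1:−1/72 = -1/288; 3j²(4 2 4; 0 -1 1) = Δ·Π!·Σ² = 1/462  (sign +1)
B: Δ: 2! 6! 2! / 11! → 1/13860; sum: t=0:+1/480 = 1/480; 3j²(4 2 4; -1 -2 3) = Δ·Π!·Σ² = 3/110  (sign -1)
I_A²/I_B² = (1/462)/(3/110) = 5/63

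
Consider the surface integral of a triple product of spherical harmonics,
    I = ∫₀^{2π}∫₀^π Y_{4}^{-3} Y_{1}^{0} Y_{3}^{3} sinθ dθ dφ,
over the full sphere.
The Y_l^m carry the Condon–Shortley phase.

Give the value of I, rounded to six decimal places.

-0.162868

m-sum 0 ✓  L=8 even ✓  3≤3≤5 ✓
Π(2lᵢ+1) = 9×3×7 = 189
triangle coeff Δ(4,1,3) = 1/252
Σ_t [1,1]: t=1:−1/36 = -1/36
(3j)²=4/63 [(4 1 3; 0 0 0)], sign=+1
Σ_t [1,1]: t=1:−1/720 = -1/720
(3j)²=1/36 [(4 1 3; -3 0 3)], sign=-1
⇒ 4πI² = 1/3
I = (-1)√(1/3/(4π)) = -0.16286750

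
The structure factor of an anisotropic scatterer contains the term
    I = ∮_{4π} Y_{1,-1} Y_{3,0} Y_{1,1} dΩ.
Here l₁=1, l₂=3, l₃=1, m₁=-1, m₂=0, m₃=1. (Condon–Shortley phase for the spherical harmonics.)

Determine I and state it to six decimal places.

0.000000

l₃=1 ∉ [2,4] — triangle fails ⇒ I = 0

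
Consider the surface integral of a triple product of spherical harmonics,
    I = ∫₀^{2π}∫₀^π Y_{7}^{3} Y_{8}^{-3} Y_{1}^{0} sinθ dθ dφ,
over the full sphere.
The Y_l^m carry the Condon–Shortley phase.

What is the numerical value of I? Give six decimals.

-0.226917

m-sum 0 ✓  L=16 even ✓  1≤1≤15 ✓
Π(2lᵢ+1) = 15×17×3 = 765
triangle coeff Δ(7,8,1) = 1/2040
Σ_t [7,7]: t=7:−1/25401600 = -1/25401600
(3j)²=8/255 [(7 8 1; 0 0 0)], sign=+1
Σ_t [4,4]: t=4:+1/87091200 = 1/87091200
(3j)²=11/408 [(7 8 1; 3 -3 0)], sign=-1
⇒ 4πI² = 11/17
I = (-1)√(11/17/(4π)) = -0.22691696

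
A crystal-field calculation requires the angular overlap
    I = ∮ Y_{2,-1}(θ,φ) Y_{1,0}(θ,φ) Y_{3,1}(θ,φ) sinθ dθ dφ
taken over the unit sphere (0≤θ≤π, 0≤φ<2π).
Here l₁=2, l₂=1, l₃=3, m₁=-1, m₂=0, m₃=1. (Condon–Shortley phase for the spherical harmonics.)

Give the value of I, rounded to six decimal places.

-0.233597

m-sum 0 ✓  L=6 even ✓  1≤3≤3 ✓
Π(2lᵢ+1) = 5×3×7 = 105
triangle coeff Δ(2,1,3) = 1/105
Σ_t [0,0]: t=0:+1/4 = 1/4
(3j)²=3/35 [(2 1 3; 0 0 0)], sign=-1
Σ_t [0,0]: t=0:+1/6 = 1/6
(3j)²=8/105 [(2 1 3; -1 0 1)], sign=+1
⇒ 4πI² = 24/35
I = (-1)√(24/35/(4π)) = -0.23359668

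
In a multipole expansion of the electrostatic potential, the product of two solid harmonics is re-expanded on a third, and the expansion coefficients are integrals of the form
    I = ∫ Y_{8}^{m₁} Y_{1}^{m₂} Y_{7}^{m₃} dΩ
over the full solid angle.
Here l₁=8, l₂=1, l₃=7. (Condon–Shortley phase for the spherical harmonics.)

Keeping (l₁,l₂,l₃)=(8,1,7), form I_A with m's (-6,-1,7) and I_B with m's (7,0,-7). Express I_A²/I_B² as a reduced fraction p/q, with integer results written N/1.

Shared (l₁,l₂,l₃)=(8,1,7): N and (l;000)² cancel in I_A²/I_B².
A: Δ = 2!·14!·0!/17! = 1/2040; Racah Σ t=0..0: t=0:+1/174356582400 = 1/174356582400; ⇒ 3j(8 1 7; -6 -1 7)² = 1/2040, sgn +1
B: Δ = 2!·14!·0!/17! = 1/2040; Racah Σ t=1..1: t=1:−1/87178291200 = -1/87178291200; ⇒ 3j(8 1 7; 7 0 -7)² = 1/136, sgn -1
I_A²/I_B² = (1/2040)/(1/136) = 1/15

1/15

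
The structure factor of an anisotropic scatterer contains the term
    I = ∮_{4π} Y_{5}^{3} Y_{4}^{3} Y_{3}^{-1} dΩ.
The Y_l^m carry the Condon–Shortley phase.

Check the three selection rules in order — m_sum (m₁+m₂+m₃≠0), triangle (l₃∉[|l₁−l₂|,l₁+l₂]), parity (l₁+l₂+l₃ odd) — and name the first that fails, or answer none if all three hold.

m_sum

Σmᵢ = 5  ✗
l₃∈[|l₁−l₂|,l₁+l₂]=[1,9], have l₃=3
Σlᵢ = 12 ⇒ even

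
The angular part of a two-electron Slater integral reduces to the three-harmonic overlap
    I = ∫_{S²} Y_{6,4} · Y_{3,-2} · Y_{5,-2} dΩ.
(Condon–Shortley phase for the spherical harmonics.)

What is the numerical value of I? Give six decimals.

Rules hold: Σm=0, L=14 even, 3≤5≤9.
N = 13·7·11 = 1001
Δ = 4!·8!·2!/15! = 1/675675
Racah Σ t=1..3: t=1:−1/8640 t=2:+1/2304 t=3:−1/8640 = 7/34560
⇒ 3j(6 3 5; 0 0 0)² = 7/429, sgn -1
Racah Σ t=0..1: t=0:+1/34560 t=1:−1/60480 = 1/80640
⇒ 3j(6 3 5; 4 -2 -2)² = 6/1001, sgn -1
4πI² = N·(3j₀)²·(3jₘ)² = 14/143
I = +1·√(0.0979021/4π) = 0.08826552

0.088266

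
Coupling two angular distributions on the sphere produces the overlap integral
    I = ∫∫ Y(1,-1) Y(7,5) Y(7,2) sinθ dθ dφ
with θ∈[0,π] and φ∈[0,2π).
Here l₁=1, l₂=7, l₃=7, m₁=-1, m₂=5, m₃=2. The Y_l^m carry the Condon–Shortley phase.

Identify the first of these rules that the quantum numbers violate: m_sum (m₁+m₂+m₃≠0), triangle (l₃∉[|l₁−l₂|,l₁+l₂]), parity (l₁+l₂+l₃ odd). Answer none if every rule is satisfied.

azimuthal sum: -1 + 5 + 2 = 6  ✗
6 ≤ 7 ≤ 8 (triangle on l)
L = 1 + 7 + 7 = 15 (odd)

m_sum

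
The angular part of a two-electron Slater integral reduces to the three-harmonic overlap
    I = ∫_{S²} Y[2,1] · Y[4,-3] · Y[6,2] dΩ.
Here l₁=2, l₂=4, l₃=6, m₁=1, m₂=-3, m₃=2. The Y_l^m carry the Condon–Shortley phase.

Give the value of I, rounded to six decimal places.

Rules hold: Σm=0, L=12 even, 2≤6≤6.
N = 5·9·13 = 585
Δ = 0!·4!·8!/13! = 1/6435
Racah Σ t=0..0: t=0:+1/2304 = 1/2304
⇒ 3j(2 4 6; 0 0 0)² = 5/143, sgn +1
Racah Σ t=0..0: t=0:+1/30240 = 1/30240
⇒ 3j(2 4 6; 1 -3 2)² = 32/6435, sgn +1
4πI² = N·(3j₀)²·(3jₘ)² = 160/1573
I = +1·√(0.101716/4π) = 0.08996855

0.089969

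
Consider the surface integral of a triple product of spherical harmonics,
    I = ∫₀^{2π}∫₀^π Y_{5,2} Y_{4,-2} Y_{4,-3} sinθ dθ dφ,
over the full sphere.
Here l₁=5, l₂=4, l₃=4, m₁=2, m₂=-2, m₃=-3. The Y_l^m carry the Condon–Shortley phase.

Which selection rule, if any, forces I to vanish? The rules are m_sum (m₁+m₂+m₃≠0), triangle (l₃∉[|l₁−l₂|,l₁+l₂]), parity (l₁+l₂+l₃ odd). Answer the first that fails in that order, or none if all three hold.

m_sum

m₁+m₂+m₃ = 2 − 2 − 3 = -3  ✗
triangle: |5−4|=1 ≤ l₃=4 ≤ 5+4=9
parity: l₁+l₂+l₃ = 13 is odd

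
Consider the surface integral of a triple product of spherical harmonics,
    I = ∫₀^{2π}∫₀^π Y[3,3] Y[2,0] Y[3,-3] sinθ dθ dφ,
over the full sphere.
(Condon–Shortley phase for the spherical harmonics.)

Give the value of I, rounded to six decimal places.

m-sum 0 ✓  L=8 even ✓  1≤3≤5 ✓
Π(2lᵢ+1) = 7×5×7 = 245
triangle coeff Δ(3,2,3) = 1/3780
Σ_t [0,2]: t=0:+1/24 t=1:−1/4 t=2:+1/24 = -1/6
(3j)²=4/105 [(3 2 3; 0 0 0)], sign=+1
Σ_t [0,0]: t=0:+1/96 = 1/96
(3j)²=5/84 [(3 2 3; 3 0 -3)], sign=+1
⇒ 4πI² = 5/9
I = (+1)√(5/9/(4π)) = 0.21026104

0.210261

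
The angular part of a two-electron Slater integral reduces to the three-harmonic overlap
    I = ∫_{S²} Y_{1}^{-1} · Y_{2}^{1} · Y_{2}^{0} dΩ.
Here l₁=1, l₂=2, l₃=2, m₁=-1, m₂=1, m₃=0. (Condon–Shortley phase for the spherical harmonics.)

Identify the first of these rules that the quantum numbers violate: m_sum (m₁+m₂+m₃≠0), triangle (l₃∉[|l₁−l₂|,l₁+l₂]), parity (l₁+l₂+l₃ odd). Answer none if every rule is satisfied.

parity

m₁+m₂+m₃ = -1 + 1 + 0 = 0  ✓
triangle: |1−2|=1 ≤ l₃=2 ≤ 1+2=3  ✓
parity: l₁+l₂+l₃ = 5 is odd  ✗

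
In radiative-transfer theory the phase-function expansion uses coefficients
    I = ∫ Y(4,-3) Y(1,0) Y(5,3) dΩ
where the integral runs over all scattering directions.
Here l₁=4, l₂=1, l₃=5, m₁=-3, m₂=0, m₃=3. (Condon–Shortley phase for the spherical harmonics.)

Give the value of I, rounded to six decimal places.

-0.196426

Checks pass: Σm=0; 10 even; l₃=5∈[3,5].
(2·4+1)(2·1+1)(2·5+1) = 297
Δ: 0! 8! 2! / 11! → 1/495
sum: t=0:+1/576 = 1/576
3j²(4 1 5; 0 0 0) = Δ·Π!·Σ² = 5/99  (sign -1)
sum: t=0:+1/5040 = 1/5040
3j²(4 1 5; -3 0 3) = Δ·Π!·Σ² = 16/495  (sign +1)
combine: 4πI² = 297·5/99·16/495 = 16/33
take √, sign -1: I = -0.19642560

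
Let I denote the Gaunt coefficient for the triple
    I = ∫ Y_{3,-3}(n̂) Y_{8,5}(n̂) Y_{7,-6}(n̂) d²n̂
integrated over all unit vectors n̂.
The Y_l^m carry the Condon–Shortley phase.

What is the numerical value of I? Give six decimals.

0.000000

m-sum = -3 + 5 − 6 = -4 ≠ 0 ⇒ I = 0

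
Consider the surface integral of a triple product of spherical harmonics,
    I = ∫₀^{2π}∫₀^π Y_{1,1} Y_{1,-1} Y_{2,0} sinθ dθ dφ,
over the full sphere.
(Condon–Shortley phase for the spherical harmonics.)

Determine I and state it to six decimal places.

0.126157

Checks pass: Σm=0; 4 even; l₃=2∈[0,2].
(2·1+1)(2·1+1)(2·2+1) = 45
Δ: 0! 2! 2! / 5! → 1/30
sum: t=0:+1/1 = 1/1
3j²(1 1 2; 0 0 0) = Δ·Π!·Σ² = 2/15  (sign +1)
sum: t=0:+1/4 = 1/4
3j²(1 1 2; 1 -1 0) = Δ·Π!·Σ² = 1/30  (sign +1)
combine: 4πI² = 45·2/15·1/30 = 1/5
take √, sign +1: I = 0.12615663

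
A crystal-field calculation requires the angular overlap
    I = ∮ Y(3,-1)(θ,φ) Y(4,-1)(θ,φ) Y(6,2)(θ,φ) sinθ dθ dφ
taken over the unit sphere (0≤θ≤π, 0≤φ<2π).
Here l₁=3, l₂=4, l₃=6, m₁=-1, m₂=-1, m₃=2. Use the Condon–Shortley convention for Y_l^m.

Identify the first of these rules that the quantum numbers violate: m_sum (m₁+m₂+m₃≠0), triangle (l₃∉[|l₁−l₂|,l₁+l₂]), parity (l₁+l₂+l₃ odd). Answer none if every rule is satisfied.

m₁+m₂+m₃ = -1 − 1 + 2 = 0  ✓
triangle: |3−4|=1 ≤ l₃=6 ≤ 3+4=7  ✓
parity: l₁+l₂+l₃ = 13 is odd  ✗

parity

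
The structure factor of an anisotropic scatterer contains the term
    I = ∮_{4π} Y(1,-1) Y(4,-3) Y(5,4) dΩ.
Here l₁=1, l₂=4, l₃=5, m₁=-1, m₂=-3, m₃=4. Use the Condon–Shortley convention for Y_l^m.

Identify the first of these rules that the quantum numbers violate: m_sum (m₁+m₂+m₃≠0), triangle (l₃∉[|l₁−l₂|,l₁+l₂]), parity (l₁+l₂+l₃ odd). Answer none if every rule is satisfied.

m₁+m₂+m₃ = -1 − 3 + 4 = 0  ✓
triangle: |1−4|=3 ≤ l₃=5 ≤ 1+4=5  ✓
parity: l₁+l₂+l₃ = 10 is even  ✓

none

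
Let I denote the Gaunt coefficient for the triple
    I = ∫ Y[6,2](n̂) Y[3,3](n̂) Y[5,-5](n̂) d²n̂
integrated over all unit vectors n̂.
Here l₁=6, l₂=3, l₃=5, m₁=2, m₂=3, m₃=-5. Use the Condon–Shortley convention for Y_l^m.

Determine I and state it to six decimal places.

-0.036034

Checks pass: Σm=0; 14 even; l₃=5∈[3,9].
(2·6+1)(2·3+1)(2·5+1) = 1001
Δ: 4! 8! 2! / 15! → 1/675675
sum: t=1:−1/8640 t=2:+1/2304 t=3:−1/8640 = 7/34560
3j²(6 3 5; 0 0 0) = Δ·Π!·Σ² = 7/429  (sign -1)
sum: t=4:+1/1935360 = 1/1935360
3j²(6 3 5; 2 3 -5) = Δ·Π!·Σ² = 1/1001  (sign +1)
combine: 4πI² = 1001·7/429·1/1001 = 7/429
take √, sign -1: I = -0.03603425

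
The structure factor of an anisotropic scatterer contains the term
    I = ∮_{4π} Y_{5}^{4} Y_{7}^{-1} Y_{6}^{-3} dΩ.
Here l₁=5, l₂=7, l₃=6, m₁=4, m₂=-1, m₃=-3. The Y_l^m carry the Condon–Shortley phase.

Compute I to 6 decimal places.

Rules hold: Σm=0, L=18 even, 2≤6≤12.
N = 11·15·13 = 2145
Δ = 6!·4!·8!/19! = 1/174594420
Racah Σ t=1..5: t=1:−1/4147200 t=2:+1/207360 t=3:−1/82944 t=4:+1/207360 t=5:−1/4147200 = -1/345600
⇒ 3j(5 7 6; 0 0 0)² = 420/46189, sgn -1
Racah Σ t=0..1: t=0:+1/6220800 t=1:−1/2073600 = -1/3110400
⇒ 3j(5 7 6; 4 -1 -3)² = 3136/230945, sgn +1
4πI² = N·(3j₀)²·(3jₘ)² = 3951360/14919047
I = -1·√(0.264853/4π) = -0.14517700

-0.145177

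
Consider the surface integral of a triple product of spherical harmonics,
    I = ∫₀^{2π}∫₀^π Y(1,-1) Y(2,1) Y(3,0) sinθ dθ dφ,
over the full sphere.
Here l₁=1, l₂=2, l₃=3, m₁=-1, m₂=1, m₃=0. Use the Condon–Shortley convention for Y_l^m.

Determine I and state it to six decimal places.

0.143048

m-sum 0 ✓  L=6 even ✓  1≤3≤3 ✓
Π(2lᵢ+1) = 3×5×7 = 105
triangle coeff Δ(1,2,3) = 1/105
Σ_t [0,0]: t=0:+1/4 = 1/4
(3j)²=3/35 [(1 2 3; 0 0 0)], sign=-1
Σ_t [0,0]: t=0:+1/12 = 1/12
(3j)²=1/35 [(1 2 3; -1 1 0)], sign=-1
⇒ 4πI² = 9/35
I = (+1)√(9/35/(4π)) = 0.14304817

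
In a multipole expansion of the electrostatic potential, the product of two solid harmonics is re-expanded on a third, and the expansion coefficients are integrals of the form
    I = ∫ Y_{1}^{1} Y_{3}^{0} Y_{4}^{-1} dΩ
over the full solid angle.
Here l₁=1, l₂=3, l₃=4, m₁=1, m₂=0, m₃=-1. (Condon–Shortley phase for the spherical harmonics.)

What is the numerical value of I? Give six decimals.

-0.194664

m-sum 0 ✓  L=8 even ✓  2≤4≤4 ✓
Π(2lᵢ+1) = 3×7×9 = 189
triangle coeff Δ(1,3,4) = 1/252
Σ_t [0,0]: t=0:+1/36 = 1/36
(3j)²=4/63 [(1 3 4; 0 0 0)], sign=+1
Σ_t [0,0]: t=0:+1/72 = 1/72
(3j)²=5/126 [(1 3 4; 1 0 -1)], sign=-1
⇒ 4πI² = 10/21
I = (-1)√(10/21/(4π)) = -0.19466390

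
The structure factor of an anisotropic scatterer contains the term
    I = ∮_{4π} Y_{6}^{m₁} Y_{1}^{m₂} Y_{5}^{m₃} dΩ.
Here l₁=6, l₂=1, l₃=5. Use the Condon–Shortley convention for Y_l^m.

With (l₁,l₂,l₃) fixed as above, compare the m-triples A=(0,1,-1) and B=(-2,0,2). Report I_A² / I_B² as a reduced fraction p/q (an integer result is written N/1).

l's match ⇒ only the (l;m) 3-j factors differ between A and B.
A: triangle coeff Δ(6,1,5) = 1/858; Σ_t [2,2]: t=2:+1/34560 = 1/34560; (3j)²=5/286 [(6 1 5; 0 1 -1)], sign=+1
B: triangle coeff Δ(6,1,5) = 1/858; Σ_t [1,1]: t=1:−1/30240 = -1/30240; (3j)²=16/429 [(6 1 5; -2 0 2)], sign=+1
I_A²/I_B² = (5/286)/(16/429) = 15/32

15/32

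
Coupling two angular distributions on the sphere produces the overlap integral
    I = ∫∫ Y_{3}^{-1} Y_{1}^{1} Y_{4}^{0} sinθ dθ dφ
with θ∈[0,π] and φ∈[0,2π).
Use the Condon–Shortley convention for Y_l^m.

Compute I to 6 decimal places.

Rules hold: Σm=0, L=8 even, 2≤4≤4.
N = 7·3·9 = 189
Δ = 0!·6!·2!/9! = 1/252
Racah Σ t=0..0: t=0:+1/36 = 1/36
⇒ 3j(3 1 4; 0 0 0)² = 4/63, sgn +1
Racah Σ t=0..0: t=0:+1/96 = 1/96
⇒ 3j(3 1 4; -1 1 0)² = 1/42, sgn +1
4πI² = N·(3j₀)²·(3jₘ)² = 2/7
I = +1·√(0.285714/4π) = 0.15078601

0.150786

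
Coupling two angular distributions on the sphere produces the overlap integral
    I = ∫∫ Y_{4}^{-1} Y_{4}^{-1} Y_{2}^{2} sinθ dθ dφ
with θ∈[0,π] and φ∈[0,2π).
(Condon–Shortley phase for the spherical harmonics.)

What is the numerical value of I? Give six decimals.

0.200662

Rules hold: Σm=0, L=10 even, 0≤2≤8.
N = 9·9·5 = 405
Δ = 6!·2!·2!/11! = 1/13860
Racah Σ t=2..4: t=2:+1/192 t=3:−1/36 t=4:+1/192 = -5/288
⇒ 3j(4 4 2; 0 0 0)² = 20/693, sgn -1
Racah Σ t=3..3: t=3:−1/144 = -1/144
⇒ 3j(4 4 2; -1 -1 2)² = 10/231, sgn -1
4πI² = N·(3j₀)²·(3jₘ)² = 3000/5929
I = +1·√(0.505988/4π) = 0.20066192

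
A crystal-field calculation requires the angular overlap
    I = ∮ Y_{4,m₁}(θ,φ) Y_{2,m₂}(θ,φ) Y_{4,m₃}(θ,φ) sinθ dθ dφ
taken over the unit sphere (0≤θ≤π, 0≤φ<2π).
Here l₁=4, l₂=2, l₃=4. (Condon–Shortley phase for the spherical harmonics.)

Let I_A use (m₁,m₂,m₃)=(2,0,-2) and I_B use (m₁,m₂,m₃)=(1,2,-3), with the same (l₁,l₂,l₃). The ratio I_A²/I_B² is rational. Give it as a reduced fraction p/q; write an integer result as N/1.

l's match ⇒ only the (l;m) 3-j factors differ between A and B.
A: triangle coeff Δ(4,2,4) = 1/13860; Σ_t [0,2]: t=0:+1/192 t=1:−1/120 t=2:+1/2880 = -1/360; (3j)²=16/3465 [(4 2 4; 2 0 -2)], sign=-1
B: triangle coeff Δ(4,2,4) = 1/13860; Σ_t [2,2]: t=2:+1/480 = 1/480; (3j)²=3/110 [(4 2 4; 1 2 -3)], sign=-1
I_A²/I_B² = (16/3465)/(3/110) = 32/189

32/189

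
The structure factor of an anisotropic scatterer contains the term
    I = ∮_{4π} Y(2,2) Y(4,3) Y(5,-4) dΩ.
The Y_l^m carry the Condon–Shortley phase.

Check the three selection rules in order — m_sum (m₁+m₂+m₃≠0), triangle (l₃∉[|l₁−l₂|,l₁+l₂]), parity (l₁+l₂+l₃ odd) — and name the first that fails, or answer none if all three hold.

m_sum

azimuthal sum: 2 + 3 − 4 = 1  ✗
2 ≤ 5 ≤ 6 (triangle on l)
L = 2 + 4 + 5 = 11 (odd)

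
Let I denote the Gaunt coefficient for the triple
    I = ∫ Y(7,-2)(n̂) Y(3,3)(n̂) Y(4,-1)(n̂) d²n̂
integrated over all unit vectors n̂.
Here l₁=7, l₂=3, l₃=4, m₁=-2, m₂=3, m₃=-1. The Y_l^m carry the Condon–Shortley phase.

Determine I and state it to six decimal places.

Checks pass: Σm=0; 14 even; l₃=4∈[4,10].
(2·7+1)(2·3+1)(2·4+1) = 945
Δ: 6! 8! 0! / 15! → 1/45045
sum: t=3:−1/20736 = -1/20736
3j²(7 3 4; 0 0 0) = Δ·Π!·Σ² = 35/1287  (sign -1)
sum: t=6:+1/518400 = 1/518400
3j²(7 3 4; -2 3 -1) = Δ·Π!·Σ² = 4/2145  (sign -1)
combine: 4πI² = 945·35/1287·4/2145 = 980/20449
take √, sign +1: I = 0.06175499

0.061755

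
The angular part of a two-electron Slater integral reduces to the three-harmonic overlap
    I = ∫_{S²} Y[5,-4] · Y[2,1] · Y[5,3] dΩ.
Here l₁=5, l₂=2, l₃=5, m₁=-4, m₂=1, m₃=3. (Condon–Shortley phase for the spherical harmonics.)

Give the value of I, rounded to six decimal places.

0.196098

m-sum 0 ✓  L=12 even ✓  3≤5≤7 ✓
Π(2lᵢ+1) = 11×5×11 = 605
triangle coeff Δ(5,2,5) = 1/38610
Σ_t [0,2]: t=0:+1/2880 t=1:−1/576 t=2:+1/2880 = -1/960
(3j)²=10/429 [(5 2 5; 0 0 0)], sign=+1
Σ_t [1,2]: t=1:−1/80640 t=2:+1/10080 = 1/11520
(3j)²=49/1430 [(5 2 5; -4 1 3)], sign=+1
⇒ 4πI² = 245/507
I = (+1)√(245/507/(4π)) = 0.19609844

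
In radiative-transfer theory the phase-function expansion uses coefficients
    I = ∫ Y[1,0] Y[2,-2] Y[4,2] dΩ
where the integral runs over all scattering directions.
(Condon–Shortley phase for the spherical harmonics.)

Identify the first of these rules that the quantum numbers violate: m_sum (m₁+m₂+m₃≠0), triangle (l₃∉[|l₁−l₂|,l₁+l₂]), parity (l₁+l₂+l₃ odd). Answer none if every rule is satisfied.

triangle

Σmᵢ = 0  ✓
l₃∈[|l₁−l₂|,l₁+l₂]=[1,3], have l₃=4  ✗
Σlᵢ = 7 ⇒ odd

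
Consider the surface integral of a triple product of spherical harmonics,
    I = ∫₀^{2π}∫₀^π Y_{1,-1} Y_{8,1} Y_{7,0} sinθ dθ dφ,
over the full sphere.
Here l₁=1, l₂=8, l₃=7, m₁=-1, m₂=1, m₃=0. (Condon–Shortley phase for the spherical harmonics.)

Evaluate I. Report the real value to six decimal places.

Rules hold: Σm=0, L=16 even, 7≤7≤9.
N = 3·17·15 = 765
Δ = 2!·0!·14!/17! = 1/2040
Racah Σ t=1..1: t=1:−1/25401600 = -1/25401600
⇒ 3j(1 8 7; 0 0 0)² = 8/255, sgn +1
Racah Σ t=2..2: t=2:+1/50803200 = 1/50803200
⇒ 3j(1 8 7; -1 1 0)² = 3/170, sgn -1
4πI² = N·(3j₀)²·(3jₘ)² = 36/85
I = -1·√(0.423529/4π) = -0.18358486

-0.183585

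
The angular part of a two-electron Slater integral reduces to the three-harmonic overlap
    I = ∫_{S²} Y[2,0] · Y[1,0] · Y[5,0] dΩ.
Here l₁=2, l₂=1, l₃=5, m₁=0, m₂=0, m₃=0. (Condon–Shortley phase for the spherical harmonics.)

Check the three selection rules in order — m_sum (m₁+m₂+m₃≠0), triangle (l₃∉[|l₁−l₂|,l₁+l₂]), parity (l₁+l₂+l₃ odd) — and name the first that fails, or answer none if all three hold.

m₁+m₂+m₃ = 0 + 0 + 0 = 0  ✓
triangle: |2−1|=1 ≤ l₃=5 ≤ 2+1=3  ✗
parity: l₁+l₂+l₃ = 8 is even

triangle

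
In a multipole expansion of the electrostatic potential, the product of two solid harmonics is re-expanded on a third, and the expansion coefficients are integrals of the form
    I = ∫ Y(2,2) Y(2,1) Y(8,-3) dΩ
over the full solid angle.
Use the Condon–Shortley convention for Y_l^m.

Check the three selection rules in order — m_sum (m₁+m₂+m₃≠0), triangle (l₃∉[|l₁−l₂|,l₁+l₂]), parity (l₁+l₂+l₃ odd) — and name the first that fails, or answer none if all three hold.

triangle

Σmᵢ = 0  ✓
l₃∈[|l₁−l₂|,l₁+l₂]=[0,4], have l₃=8  ✗
Σlᵢ = 12 ⇒ even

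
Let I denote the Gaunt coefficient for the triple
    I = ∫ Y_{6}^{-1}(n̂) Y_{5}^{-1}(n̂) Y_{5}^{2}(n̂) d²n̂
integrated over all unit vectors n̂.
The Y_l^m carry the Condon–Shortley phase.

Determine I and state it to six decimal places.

0.120248

Rules hold: Σm=0, L=16 even, 1≤5≤11.
N = 13·11·11 = 1573
Δ = 6!·6!·4!/17! = 1/28588560
Racah Σ t=1..5: t=1:−1/345600 t=2:+1/13824 t=3:−1/5184 t=4:+1/13824 t=5:−1/345600 = -7/129600
⇒ 3j(6 5 5; 0 0 0)² = 80/7293, sgn +1
Racah Σ t=1..4: t=1:−1/518400 t=2:+1/23040 t=3:−1/10368 t=4:+1/41472 = -1/32400
⇒ 3j(6 5 5; -1 -1 2)² = 128/12155, sgn +1
4πI² = N·(3j₀)²·(3jₘ)² = 2048/11271
I = +1·√(0.181705/4π) = 0.12024827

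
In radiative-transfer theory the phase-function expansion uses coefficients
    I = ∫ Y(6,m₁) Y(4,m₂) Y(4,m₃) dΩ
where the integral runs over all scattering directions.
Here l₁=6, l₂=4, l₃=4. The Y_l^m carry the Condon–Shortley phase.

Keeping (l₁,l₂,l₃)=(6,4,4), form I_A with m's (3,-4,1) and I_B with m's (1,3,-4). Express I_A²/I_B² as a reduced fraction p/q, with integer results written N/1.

Same 6,4,4: normalisation and zero-m 3j drop out of the ratio.
A: Δ: 6! 6! 2! / 15! → 1/1261260; sum: t=0:+1/51840 = 1/51840; 3j²(6 4 4; 3 -4 1) = Δ·Π!·Σ² = 8/429  (sign -1)
B: Δ: 6! 6! 2! / 15! → 1/1261260; sum: t=5:−1/172800 = -1/172800; 3j²(6 4 4; 1 3 -4) = Δ·Π!·Σ² = 7/2145  (sign -1)
I_A²/I_B² = (8/429)/(7/2145) = 40/7

40/7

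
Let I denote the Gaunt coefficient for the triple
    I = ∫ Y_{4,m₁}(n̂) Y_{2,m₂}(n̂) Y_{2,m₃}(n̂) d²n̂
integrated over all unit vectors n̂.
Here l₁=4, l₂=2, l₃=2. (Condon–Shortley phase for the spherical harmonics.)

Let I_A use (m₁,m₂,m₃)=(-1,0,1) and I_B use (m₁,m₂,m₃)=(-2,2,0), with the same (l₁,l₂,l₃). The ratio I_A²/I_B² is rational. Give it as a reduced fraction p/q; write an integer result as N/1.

l's match ⇒ only the (l;m) 3-j factors differ between A and B.
A: triangle coeff Δ(4,2,2) = 1/630; Σ_t [2,2]: t=2:+1/24 = 1/24; (3j)²=1/21 [(4 2 2; -1 0 1)], sign=-1
B: triangle coeff Δ(4,2,2) = 1/630; Σ_t [4,4]: t=4:+1/96 = 1/96; (3j)²=1/42 [(4 2 2; -2 2 0)], sign=+1
I_A²/I_B² = (1/21)/(1/42) = 2/1

2/1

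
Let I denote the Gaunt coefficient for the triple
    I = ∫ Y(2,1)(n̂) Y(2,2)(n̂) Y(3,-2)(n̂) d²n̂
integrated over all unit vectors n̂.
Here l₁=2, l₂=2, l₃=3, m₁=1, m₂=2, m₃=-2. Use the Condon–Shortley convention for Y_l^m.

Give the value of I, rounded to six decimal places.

0.000000

m-sum = 1 + 2 − 2 = 1 ≠ 0 ⇒ I = 0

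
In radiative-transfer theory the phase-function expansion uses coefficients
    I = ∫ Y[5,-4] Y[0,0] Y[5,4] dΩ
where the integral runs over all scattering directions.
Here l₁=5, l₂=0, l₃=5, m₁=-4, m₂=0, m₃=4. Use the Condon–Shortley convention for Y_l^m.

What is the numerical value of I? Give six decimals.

0.282095

Rules hold: Σm=0, L=10 even, 5≤5≤5.
N = 11·1·11 = 121
Δ = 0!·10!·0!/11! = 1/11
Racah Σ t=0..0: t=0:+1/14400 = 1/14400
⇒ 3j(5 0 5; 0 0 0)² = 1/11, sgn -1
Racah Σ t=0..0: t=0:+1/362880 = 1/362880
⇒ 3j(5 0 5; -4 0 4)² = 1/11, sgn -1
4πI² = N·(3j₀)²·(3jₘ)² = 1/1
I = +1·√(1/4π) = 0.28209479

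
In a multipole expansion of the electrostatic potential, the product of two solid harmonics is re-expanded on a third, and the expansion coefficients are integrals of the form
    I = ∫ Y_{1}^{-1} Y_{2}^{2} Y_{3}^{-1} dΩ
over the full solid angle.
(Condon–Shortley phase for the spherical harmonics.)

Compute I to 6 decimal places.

m-sum 0 ✓  L=6 even ✓  1≤3≤3 ✓
Π(2lᵢ+1) = 3×5×7 = 105
triangle coeff Δ(1,2,3) = 1/105
Σ_t [0,0]: t=0:+1/4 = 1/4
(3j)²=3/35 [(1 2 3; 0 0 0)], sign=-1
Σ_t [0,0]: t=0:+1/48 = 1/48
(3j)²=1/105 [(1 2 3; -1 2 -1)], sign=+1
⇒ 4πI² = 3/35
I = (-1)√(3/35/(4π)) = -0.08258890

-0.082589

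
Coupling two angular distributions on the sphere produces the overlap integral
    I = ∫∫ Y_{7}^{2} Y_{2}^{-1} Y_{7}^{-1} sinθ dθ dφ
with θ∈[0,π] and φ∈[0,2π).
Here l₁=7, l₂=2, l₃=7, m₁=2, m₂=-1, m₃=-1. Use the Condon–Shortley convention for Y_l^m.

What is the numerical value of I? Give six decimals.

0.077064

Rules hold: Σm=0, L=16 even, 5≤7≤9.
N = 15·5·15 = 1125
Δ = 2!·12!·2!/17! = 1/185640
Racah Σ t=0..2: t=0:+1/2419200 t=1:−1/518400 t=2:+1/2419200 = -1/907200
⇒ 3j(7 2 7; 0 0 0)² = 56/3315, sgn +1
Racah Σ t=0..1: t=0:+1/1209600 t=1:−1/1935360 = 1/3225600
⇒ 3j(7 2 7; 2 -1 -1)² = 243/61880, sgn +1
4πI² = N·(3j₀)²·(3jₘ)² = 3645/48841
I = +1·√(0.0746299/4π) = 0.07706400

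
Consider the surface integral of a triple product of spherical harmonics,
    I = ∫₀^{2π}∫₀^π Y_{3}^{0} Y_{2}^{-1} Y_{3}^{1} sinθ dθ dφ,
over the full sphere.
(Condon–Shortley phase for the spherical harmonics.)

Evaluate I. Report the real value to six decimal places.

-0.059471

Checks pass: Σm=0; 8 even; l₃=3∈[1,5].
(2·3+1)(2·2+1)(2·3+1) = 245
Δ: 2! 4! 2! / 9! → 1/3780
sum: t=0:+1/24 t=1:−1/4 t=2:+1/24 = -1/6
3j²(3 2 3; 0 0 0) = Δ·Π!·Σ² = 4/105  (sign +1)
sum: t=0:+1/12 t=1:−1/8 = -1/24
3j²(3 2 3; 0 -1 1) = Δ·Π!·Σ² = 1/210  (sign -1)
combine: 4πI² = 245·4/105·1/210 = 2/45
take √, sign -1: I = -0.05947080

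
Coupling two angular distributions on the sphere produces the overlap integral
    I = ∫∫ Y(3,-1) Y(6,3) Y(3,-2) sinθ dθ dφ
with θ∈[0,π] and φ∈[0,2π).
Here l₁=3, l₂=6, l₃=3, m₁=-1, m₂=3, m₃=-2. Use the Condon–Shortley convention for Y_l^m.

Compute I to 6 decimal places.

-0.230476

Rules hold: Σm=0, L=12 even, 3≤3≤9.
N = 7·13·7 = 637
Δ = 6!·0!·6!/13! = 1/12012
Racah Σ t=3..3: t=3:−1/1296 = -1/1296
⇒ 3j(3 6 3; 0 0 0)² = 100/3003, sgn +1
Racah Σ t=4..4: t=4:+1/5760 = 1/5760
⇒ 3j(3 6 3; -1 3 -2)² = 9/286, sgn -1
4πI² = N·(3j₀)²·(3jₘ)² = 1050/1573
I = -1·√(0.667514/4π) = -0.23047581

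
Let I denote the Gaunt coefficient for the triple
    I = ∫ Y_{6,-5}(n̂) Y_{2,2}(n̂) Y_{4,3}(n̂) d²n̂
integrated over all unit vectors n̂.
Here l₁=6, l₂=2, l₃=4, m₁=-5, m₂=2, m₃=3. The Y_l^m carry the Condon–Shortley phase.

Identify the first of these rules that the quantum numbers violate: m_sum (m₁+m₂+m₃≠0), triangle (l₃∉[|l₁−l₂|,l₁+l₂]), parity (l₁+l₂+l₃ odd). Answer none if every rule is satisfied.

azimuthal sum: -5 + 2 + 3 = 0  ✓
4 ≤ 4 ≤ 8 (triangle on l)  ✓
L = 6 + 2 + 4 = 12 (even)  ✓

none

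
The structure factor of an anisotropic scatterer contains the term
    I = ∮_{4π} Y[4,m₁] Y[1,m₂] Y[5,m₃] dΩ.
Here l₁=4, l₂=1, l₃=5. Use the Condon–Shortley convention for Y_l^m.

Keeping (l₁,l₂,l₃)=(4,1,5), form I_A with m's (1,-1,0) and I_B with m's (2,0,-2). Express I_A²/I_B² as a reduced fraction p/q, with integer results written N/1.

10/21

Same 4,1,5: normalisation and zero-m 3j drop out of the ratio.
A: Δ: 0! 8! 2! / 11! → 1/495; sum: t=0:+1/1440 = 1/1440; 3j²(4 1 5; 1 -1 0) = Δ·Π!·Σ² = 2/99  (sign -1)
B: Δ: 0! 8! 2! / 11! → 1/495; sum: t=0:+1/1440 = 1/1440; 3j²(4 1 5; 2 0 -2) = Δ·Π!·Σ² = 7/165  (sign -1)
I_A²/I_B² = (2/99)/(7/165) = 10/21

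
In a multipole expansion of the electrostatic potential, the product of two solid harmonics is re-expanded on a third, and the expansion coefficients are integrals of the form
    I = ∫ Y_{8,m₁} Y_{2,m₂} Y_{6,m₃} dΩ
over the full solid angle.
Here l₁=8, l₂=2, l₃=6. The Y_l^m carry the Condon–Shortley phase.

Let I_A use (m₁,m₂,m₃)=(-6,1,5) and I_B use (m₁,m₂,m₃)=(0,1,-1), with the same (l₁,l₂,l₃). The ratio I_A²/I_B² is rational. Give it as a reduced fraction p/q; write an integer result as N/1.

l's match ⇒ only the (l;m) 3-j factors differ between A and B.
A: triangle coeff Δ(8,2,6) = 1/30940; Σ_t [3,3]: t=3:−1/239500800 = -1/239500800; (3j)²=2/85 [(8 2 6; -6 1 5)], sign=+1
B: triangle coeff Δ(8,2,6) = 1/30940; Σ_t [3,3]: t=3:−1/3628800 = -1/3628800; (3j)²=16/1105 [(8 2 6; 0 1 -1)], sign=+1
I_A²/I_B² = (2/85)/(16/1105) = 13/8

13/8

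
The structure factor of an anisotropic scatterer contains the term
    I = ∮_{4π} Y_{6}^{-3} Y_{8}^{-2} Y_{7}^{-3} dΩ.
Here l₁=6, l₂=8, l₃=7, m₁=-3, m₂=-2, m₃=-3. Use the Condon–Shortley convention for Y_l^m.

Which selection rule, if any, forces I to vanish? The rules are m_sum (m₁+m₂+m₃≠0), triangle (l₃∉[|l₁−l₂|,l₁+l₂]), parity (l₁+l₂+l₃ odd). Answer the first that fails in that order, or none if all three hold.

m_sum

Σmᵢ = -8  ✗
l₃∈[|l₁−l₂|,l₁+l₂]=[2,14], have l₃=7
Σlᵢ = 21 ⇒ odd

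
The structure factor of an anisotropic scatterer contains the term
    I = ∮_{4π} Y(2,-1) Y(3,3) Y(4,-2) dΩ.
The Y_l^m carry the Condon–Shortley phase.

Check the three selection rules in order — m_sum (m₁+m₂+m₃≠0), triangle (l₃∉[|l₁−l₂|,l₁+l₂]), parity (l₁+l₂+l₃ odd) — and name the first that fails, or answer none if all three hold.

Σmᵢ = 0  ✓
l₃∈[|l₁−l₂|,l₁+l₂]=[1,5], have l₃=4  ✓
Σlᵢ = 9 ⇒ odd  ✗

parity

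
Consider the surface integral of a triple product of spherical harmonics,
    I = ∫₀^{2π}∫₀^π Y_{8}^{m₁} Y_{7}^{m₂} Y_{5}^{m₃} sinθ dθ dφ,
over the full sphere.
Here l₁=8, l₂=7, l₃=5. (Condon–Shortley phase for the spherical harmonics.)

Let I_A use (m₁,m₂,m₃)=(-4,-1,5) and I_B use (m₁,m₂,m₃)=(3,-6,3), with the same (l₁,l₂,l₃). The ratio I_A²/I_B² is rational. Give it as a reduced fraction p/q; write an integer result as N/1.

200/143

Shared (l₁,l₂,l₃)=(8,7,5): N and (l;000)² cancel in I_A²/I_B².
A: Δ = 10!·6!·4!/21! = 1/814773960; Racah Σ t=6..6: t=6:+1/298598400 = 1/298598400; ⇒ 3j(8 7 5; -4 -1 5)² = 70/4199, sgn +1
B: Δ = 10!·6!·4!/21! = 1/814773960; Racah Σ t=0..1: t=0:+1/2612736000 t=1:−1/418037760 = -1/497664000; ⇒ 3j(8 7 5; 3 -6 3)² = 77/6460, sgn -1
I_A²/I_B² = (70/4199)/(77/6460) = 200/143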